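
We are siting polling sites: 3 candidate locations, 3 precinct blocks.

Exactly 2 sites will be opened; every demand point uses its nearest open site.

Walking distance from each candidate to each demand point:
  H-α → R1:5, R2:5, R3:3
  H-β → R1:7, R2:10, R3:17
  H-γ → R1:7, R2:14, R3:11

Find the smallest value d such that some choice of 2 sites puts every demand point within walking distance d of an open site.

5

Open {H-α, H-β}.
  Farthest demand point is R1 at walking distance 5 (to H-α); all others are ≤ 5.
With {H-α, H-γ} the worst case is 5.
With {H-β, H-γ} the worst case is 11.
No size-2 selection achieves below 5.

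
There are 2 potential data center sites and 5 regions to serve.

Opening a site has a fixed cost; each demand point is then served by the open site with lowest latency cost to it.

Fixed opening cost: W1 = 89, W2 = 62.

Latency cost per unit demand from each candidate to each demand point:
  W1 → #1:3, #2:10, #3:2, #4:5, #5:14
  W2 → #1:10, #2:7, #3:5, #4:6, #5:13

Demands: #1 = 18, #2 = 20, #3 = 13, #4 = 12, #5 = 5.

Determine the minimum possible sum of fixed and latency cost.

Open {W1, W2}: assign each demand point to its cheapest open site.
  #1→W1 18×3=54, #2→W2 20×7=140, #3→W1 13×2=26, #4→W1 12×5=60, #5→W2 5×13=65
  latency cost 345, fixed 151 → total 496.
Compare {W1}: latency cost 410 + fixed 89 = 499.
Compare {W2}: latency cost 522 + fixed 62 = 584.

496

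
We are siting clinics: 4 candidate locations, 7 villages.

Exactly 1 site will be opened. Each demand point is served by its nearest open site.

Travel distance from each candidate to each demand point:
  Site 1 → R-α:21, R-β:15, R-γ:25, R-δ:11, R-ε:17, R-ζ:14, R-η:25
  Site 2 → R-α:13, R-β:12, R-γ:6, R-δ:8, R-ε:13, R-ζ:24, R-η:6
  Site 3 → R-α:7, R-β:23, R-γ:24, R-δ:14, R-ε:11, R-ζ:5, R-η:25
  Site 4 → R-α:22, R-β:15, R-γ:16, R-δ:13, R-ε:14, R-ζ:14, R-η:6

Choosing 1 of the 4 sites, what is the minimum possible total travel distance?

Open {Site 2}.
  R-α→Site 2 13, R-β→Site 2 12, R-γ→Site 2 6, R-δ→Site 2 8, R-ε→Site 2 13, R-ζ→Site 2 24, R-η→Site 2 6  ⇒ total 82.
Compare {Site 4}: total 100.
Compare {Site 3}: total 109.
No size-1 selection does better; minimum is 82.

82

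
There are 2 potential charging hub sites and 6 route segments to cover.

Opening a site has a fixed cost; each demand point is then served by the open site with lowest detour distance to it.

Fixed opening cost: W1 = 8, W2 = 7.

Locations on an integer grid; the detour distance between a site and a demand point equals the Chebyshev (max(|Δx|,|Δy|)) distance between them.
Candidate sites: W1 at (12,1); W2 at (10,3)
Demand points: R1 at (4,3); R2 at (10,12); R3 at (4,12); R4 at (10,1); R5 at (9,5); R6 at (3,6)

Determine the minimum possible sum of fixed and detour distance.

Open {W2}: assign each demand point to its cheapest open site.
  R1→W2 6, R2→W2 9, R3→W2 9, R4→W2 2, R5→W2 2, R6→W2 7
  detour distance 35, fixed 7 → total 42.
Compare {W1, W2}: detour distance 35 + fixed 15 = 50.
Compare {W1}: detour distance 45 + fixed 8 = 53.

42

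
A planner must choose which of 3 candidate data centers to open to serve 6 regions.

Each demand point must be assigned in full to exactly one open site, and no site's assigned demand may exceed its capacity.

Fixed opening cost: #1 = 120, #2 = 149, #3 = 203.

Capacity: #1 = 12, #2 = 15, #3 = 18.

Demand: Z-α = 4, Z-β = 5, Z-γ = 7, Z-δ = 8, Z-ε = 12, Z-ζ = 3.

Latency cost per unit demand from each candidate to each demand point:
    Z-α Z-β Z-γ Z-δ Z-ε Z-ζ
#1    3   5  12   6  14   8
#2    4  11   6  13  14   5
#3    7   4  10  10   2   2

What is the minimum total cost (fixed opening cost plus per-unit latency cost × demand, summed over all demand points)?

633

Open {#1, #2, #3}; cheapest assignment that respects the capacities:
  #1 (cap 12, load 12): Z-α, Z-δ — cost 4×3 + 8×6 = 60
  #2 (cap 15, load 10): Z-γ, Z-ζ — cost 7×6 + 3×5 = 57
  #3 (cap 18, load 17): Z-β, Z-ε — cost 5×4 + 12×2 = 44
  Shipping 161, fixed 472 → total 633.
  Any other capacity-feasible assignment to {#1, #2, #3} ships for at least 161.
Total demand is 39 and no other set of sites has combined capacity ≥ 39, so {#1, #2, #3} is the only feasible choice of open sites. Minimum: 633.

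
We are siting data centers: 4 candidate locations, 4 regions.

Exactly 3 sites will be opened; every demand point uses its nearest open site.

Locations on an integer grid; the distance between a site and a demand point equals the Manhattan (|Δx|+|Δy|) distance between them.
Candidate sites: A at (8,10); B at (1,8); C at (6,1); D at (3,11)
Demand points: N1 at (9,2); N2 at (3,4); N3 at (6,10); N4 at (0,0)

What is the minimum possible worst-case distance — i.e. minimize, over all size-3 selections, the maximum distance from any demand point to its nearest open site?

7

Open {A, B, C}.
  Farthest demand point is N4 at distance 7 (to C); all others are ≤ 7.
With {A, C, D} the worst case is 7.
With {B, C, D} the worst case is 7.
No size-3 selection achieves below 7.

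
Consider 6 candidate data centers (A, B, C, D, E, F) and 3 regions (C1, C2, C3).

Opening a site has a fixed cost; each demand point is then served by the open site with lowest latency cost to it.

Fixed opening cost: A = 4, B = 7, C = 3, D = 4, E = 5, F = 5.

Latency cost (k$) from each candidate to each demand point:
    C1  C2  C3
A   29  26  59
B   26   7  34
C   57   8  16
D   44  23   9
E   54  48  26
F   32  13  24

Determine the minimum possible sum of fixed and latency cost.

Open {B, D}: assign each demand point to its cheapest open site.
  C1→B 26, C2→B 7, C3→D 9
  latency cost 42, fixed 11 → total 53.
Compare {B, C, D}: latency cost 42 + fixed 14 = 56.
Compare {A, B, D}: latency cost 42 + fixed 15 = 57.
Compare {A, C, D}: latency cost 46 + fixed 11 = 57.
All other subsets cost ≥ 56. Minimum total cost: 53.

53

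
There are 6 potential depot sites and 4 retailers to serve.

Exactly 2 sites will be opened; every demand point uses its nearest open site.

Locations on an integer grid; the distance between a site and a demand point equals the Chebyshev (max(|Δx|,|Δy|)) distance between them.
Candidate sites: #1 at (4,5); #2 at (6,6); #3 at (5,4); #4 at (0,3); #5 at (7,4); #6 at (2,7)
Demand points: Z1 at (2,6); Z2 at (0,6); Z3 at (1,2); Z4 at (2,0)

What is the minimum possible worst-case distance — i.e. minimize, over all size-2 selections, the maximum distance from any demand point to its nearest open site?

Open {#1, #4}.
  Farthest demand point is Z2 at distance 3 (to #4); all others are ≤ 3.
With {#2, #4} the worst case is 3.
With {#3, #4} the worst case is 3.
No size-2 selection achieves below 3.

3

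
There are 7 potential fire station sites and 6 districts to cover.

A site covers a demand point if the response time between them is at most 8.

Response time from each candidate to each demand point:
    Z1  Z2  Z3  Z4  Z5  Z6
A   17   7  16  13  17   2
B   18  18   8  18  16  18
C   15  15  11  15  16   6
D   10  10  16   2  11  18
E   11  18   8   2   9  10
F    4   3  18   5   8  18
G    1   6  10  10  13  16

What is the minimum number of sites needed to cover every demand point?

3

Coverage sets (demand points within 8 of each site):
  A: {Z2, Z6}
  B: {Z3}
  C: {Z6}
  D: {Z4}
  E: {Z3, Z4}
  F: {Z1, Z2, Z4, Z5}
  G: {Z1, Z2}
No 2 sites suffice: every size-2 union leaves at least one demand point uncovered.
But {A, B, F} covers everything, so the minimum is 3.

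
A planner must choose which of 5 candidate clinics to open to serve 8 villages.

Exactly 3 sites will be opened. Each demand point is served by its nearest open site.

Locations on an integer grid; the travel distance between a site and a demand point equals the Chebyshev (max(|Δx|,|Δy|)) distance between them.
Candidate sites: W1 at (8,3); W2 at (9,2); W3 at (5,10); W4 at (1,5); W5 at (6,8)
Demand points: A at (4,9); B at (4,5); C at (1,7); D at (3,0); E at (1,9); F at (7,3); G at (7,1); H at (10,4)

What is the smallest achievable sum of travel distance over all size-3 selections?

Open {W1, W3, W4}.
  A→W3 1, B→W4 3, C→W4 2, D→W1 5, E→W3 4, F→W1 1, G→W1 2, H→W1 2  ⇒ total 20.
Compare {W1, W4, W5}: total 21.
Compare {W2, W3, W4}: total 21.
No size-3 selection does better; minimum is 20.

20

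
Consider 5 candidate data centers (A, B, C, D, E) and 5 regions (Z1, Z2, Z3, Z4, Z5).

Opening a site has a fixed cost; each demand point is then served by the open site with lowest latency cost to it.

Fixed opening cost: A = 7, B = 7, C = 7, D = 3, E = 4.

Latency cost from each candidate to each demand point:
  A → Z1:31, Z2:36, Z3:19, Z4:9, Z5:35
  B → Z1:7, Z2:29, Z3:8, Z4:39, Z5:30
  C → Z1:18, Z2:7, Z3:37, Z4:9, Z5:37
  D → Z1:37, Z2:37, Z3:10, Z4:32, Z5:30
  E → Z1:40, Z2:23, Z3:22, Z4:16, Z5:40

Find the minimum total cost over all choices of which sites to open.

75

Open {B, C}: assign each demand point to its cheapest open site.
  Z1→B 7, Z2→C 7, Z3→B 8, Z4→C 9, Z5→B 30
  latency cost 61, fixed 14 → total 75.
Compare {B, C, D}: latency cost 61 + fixed 17 = 78.
Compare {B, C, E}: latency cost 61 + fixed 18 = 79.
Compare {A, B, C}: latency cost 61 + fixed 21 = 82.
All other subsets cost ≥ 78. Minimum total cost: 75.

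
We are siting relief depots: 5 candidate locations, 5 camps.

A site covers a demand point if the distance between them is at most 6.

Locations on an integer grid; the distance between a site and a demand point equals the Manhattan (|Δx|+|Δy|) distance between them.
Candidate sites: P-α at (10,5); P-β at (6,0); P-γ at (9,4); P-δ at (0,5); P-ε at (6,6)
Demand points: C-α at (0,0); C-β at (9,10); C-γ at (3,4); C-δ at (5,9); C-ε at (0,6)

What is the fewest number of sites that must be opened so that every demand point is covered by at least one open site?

Coverage sets (demand points within 6 of each site):
  P-α: {C-β}
  P-β: {C-α}
  P-γ: {C-β, C-γ}
  P-δ: {C-α, C-γ, C-ε}
  P-ε: {C-γ, C-δ, C-ε}
No 2 sites suffice: every size-2 union leaves at least one demand point uncovered.
But {P-α, P-β, P-ε} covers everything, so the minimum is 3.

3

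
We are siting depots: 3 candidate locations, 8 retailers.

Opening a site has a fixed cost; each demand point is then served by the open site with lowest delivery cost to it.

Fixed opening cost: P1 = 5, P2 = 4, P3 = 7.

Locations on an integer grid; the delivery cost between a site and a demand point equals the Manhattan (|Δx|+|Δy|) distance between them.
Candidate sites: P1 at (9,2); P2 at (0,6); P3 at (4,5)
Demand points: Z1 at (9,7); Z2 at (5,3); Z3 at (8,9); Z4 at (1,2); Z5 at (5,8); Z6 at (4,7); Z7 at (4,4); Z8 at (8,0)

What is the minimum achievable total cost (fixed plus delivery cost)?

44

Open {P1, P3}: assign each demand point to its cheapest open site.
  Z1→P1 5, Z2→P3 3, Z3→P1 8, Z4→P3 6, Z5→P3 4, Z6→P3 2, Z7→P3 1, Z8→P1 3
  delivery cost 32, fixed 12 → total 44.
Compare {P3}: delivery cost 40 + fixed 7 = 47.
Compare {P1, P2, P3}: delivery cost 31 + fixed 16 = 47.
Compare {P2, P3}: delivery cost 39 + fixed 11 = 50.
All other subsets cost ≥ 47. Minimum total cost: 44.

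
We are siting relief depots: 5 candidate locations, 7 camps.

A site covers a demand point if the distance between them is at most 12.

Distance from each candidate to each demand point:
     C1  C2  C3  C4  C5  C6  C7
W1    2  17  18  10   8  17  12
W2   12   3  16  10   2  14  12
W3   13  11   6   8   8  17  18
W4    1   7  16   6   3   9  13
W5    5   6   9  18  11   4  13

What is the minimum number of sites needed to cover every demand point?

2

Coverage sets (demand points within 12 of each site):
  W1: {C1, C4, C5, C7}
  W2: {C1, C2, C4, C5, C7}
  W3: {C2, C3, C4, C5}
  W4: {C1, C2, C4, C5, C6}
  W5: {C1, C2, C3, C5, C6}
No single site covers all 7 demand points.
But {W1, W5} covers everything, so the minimum is 2.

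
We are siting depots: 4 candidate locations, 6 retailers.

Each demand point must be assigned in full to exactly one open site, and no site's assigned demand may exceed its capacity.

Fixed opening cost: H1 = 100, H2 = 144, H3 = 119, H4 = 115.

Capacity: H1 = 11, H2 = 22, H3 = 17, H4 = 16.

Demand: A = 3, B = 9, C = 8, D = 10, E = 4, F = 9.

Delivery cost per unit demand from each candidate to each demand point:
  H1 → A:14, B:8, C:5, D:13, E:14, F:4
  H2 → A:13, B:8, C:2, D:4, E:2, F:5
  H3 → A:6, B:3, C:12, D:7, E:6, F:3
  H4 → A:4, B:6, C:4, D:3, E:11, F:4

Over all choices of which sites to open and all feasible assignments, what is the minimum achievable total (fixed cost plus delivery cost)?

Open {H1, H2, H3}; cheapest assignment that respects the capacities:
  H1 (cap 11, load 9): F — cost 9×4 = 36
  H2 (cap 22, load 22): C, D, E — cost 8×2 + 10×4 + 4×2 = 64
  H3 (cap 17, load 12): A, B — cost 3×6 + 9×3 = 45
  Shipping 145, fixed 363 → total 508.
  Any other capacity-feasible assignment to {H1, H2, H3} ships for at least 145.
Compare {H2, H3, H4}: its best feasible assignment gives total 516.
Compare {H1, H2, H4}: its best feasible assignment gives total 525.
Every other set of open sites that can feasibly serve all demand totals ≥ 516 even under its best assignment. Minimum: 508.

508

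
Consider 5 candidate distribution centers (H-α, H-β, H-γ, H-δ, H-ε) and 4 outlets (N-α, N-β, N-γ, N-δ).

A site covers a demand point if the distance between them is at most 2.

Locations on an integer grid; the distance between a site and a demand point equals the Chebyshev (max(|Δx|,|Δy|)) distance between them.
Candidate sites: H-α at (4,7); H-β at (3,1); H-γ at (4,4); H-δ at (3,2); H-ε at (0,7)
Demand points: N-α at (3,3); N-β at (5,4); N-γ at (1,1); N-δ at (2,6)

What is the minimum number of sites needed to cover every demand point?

2

Coverage sets (demand points within 2 of each site):
  H-α: {N-δ}
  H-β: {N-α, N-γ}
  H-γ: {N-α, N-β, N-δ}
  H-δ: {N-α, N-β, N-γ}
  H-ε: {N-δ}
No single site covers all 4 demand points.
But {H-α, H-δ} covers everything, so the minimum is 2.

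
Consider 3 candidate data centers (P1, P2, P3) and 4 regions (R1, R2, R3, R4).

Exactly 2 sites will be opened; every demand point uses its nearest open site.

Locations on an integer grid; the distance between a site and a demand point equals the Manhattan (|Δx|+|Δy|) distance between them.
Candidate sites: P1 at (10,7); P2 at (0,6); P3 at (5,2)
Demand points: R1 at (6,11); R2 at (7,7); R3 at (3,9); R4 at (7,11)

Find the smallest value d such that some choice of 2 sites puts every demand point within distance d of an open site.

Open {P1, P2}.
  Farthest demand point is R1 at distance 8 (to P1); all others are ≤ 8.
With {P1, P3} the worst case is 9.
With {P2, P3} the worst case is 11.
No size-2 selection achieves below 8.

8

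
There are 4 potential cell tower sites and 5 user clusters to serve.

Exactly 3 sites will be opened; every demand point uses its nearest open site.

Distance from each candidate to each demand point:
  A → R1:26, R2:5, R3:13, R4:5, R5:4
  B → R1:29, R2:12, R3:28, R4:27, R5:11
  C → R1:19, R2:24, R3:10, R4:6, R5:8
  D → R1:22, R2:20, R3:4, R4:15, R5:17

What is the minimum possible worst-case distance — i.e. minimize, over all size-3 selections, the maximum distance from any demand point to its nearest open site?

19

Open {A, B, C}.
  Farthest demand point is R1 at distance 19 (to C); all others are ≤ 19.
With {A, C, D} the worst case is 19.
With {B, C, D} the worst case is 19.
No size-3 selection achieves below 19.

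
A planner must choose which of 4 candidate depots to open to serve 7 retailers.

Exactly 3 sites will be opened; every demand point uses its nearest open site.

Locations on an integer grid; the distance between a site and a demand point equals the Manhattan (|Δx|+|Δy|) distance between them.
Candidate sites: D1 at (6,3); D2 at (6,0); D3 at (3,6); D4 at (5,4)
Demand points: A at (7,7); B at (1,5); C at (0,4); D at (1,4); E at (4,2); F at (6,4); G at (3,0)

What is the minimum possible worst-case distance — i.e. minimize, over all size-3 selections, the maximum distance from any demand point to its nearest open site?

5

Open {D1, D2, D3}.
  Farthest demand point is A at distance 5 (to D1); all others are ≤ 5.
With {D1, D2, D4} the worst case is 5.
With {D2, D3, D4} the worst case is 5.
No size-3 selection achieves below 5.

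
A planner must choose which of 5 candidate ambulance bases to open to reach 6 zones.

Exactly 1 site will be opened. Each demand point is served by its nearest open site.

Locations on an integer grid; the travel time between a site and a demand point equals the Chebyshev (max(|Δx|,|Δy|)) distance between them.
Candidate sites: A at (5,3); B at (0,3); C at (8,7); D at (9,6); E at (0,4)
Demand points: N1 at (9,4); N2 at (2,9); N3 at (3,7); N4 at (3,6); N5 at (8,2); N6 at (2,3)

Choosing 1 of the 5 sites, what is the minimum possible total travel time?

23

Open {A}.
  N1→A 4, N2→A 6, N3→A 4, N4→A 3, N5→A 3, N6→A 3  ⇒ total 23.
Compare {C}: total 30.
Compare {E}: total 30.
No size-1 selection does better; minimum is 23.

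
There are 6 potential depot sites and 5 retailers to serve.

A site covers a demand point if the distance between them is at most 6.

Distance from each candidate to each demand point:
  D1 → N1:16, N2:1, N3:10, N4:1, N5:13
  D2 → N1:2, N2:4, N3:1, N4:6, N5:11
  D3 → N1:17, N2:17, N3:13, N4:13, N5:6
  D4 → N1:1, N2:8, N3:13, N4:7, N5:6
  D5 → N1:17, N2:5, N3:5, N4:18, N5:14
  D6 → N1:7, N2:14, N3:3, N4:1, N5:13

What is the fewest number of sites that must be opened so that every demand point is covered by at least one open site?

2

Coverage sets (demand points within 6 of each site):
  D1: {N2, N4}
  D2: {N1, N2, N3, N4}
  D3: {N5}
  D4: {N1, N5}
  D5: {N2, N3}
  D6: {N3, N4}
No single site covers all 5 demand points.
But {D2, D3} covers everything, so the minimum is 2.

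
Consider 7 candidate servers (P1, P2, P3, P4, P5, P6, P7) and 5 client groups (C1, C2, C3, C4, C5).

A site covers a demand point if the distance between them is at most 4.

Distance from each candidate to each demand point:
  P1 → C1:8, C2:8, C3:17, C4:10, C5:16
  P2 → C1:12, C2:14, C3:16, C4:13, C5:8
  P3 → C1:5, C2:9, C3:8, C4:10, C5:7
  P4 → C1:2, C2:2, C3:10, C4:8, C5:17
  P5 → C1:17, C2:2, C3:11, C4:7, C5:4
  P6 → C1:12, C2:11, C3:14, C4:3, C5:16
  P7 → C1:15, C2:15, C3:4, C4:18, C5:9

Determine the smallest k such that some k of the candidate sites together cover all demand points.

Coverage sets (demand points within 4 of each site):
  P1: {}
  P2: {}
  P3: {}
  P4: {C1, C2}
  P5: {C2, C5}
  P6: {C4}
  P7: {C3}
No 3 sites suffice: every size-3 union leaves at least one demand point uncovered.
But {P4, P5, P6, P7} covers everything, so the minimum is 4.

4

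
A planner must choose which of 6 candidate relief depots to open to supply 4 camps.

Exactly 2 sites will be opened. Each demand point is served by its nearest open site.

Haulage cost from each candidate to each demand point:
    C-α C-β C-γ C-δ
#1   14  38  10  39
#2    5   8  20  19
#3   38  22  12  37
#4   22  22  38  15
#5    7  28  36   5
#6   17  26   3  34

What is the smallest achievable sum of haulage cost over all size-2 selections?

Open {#2, #6}.
  C-α→#2 5, C-β→#2 8, C-γ→#6 3, C-δ→#2 19  ⇒ total 35.
Compare {#2, #5}: total 38.
Compare {#5, #6}: total 41.
No size-2 selection does better; minimum is 35.

35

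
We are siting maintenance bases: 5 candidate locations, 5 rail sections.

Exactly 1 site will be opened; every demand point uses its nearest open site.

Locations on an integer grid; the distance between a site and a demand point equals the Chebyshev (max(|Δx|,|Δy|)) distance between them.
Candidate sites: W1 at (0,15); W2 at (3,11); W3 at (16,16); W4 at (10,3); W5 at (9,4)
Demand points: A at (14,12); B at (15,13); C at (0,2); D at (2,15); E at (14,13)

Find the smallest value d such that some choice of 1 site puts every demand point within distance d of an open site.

Open {W5}.
  Farthest demand point is D at distance 11 (to W5); all others are ≤ 11.
With {W2} the worst case is 12.
With {W4} the worst case is 12.
No size-1 selection achieves below 11.

11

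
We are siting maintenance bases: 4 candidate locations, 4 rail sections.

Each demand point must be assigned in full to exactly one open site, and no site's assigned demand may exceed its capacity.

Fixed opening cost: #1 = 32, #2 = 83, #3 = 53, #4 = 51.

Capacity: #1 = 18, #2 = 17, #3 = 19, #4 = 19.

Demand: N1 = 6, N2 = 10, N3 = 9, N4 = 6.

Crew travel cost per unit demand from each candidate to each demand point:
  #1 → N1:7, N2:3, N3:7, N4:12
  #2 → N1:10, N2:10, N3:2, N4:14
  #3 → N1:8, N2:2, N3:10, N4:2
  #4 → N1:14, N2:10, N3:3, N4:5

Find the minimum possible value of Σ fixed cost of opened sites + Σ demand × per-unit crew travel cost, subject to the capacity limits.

212

Open {#1, #4}; cheapest assignment that respects the capacities:
  #1 (cap 18, load 16): N1, N2 — cost 6×7 + 10×3 = 72
  #4 (cap 19, load 15): N3, N4 — cost 9×3 + 6×5 = 57
  Shipping 129, fixed 83 → total 212.
  Any other capacity-feasible assignment to {#1, #4} ships for at least 129.
Compare {#1, #3}: its best feasible assignment gives total 222.
Compare {#3, #4}: its best feasible assignment gives total 229.
Every other set of open sites that can feasibly serve all demand totals ≥ 222 even under its best assignment. Minimum: 212.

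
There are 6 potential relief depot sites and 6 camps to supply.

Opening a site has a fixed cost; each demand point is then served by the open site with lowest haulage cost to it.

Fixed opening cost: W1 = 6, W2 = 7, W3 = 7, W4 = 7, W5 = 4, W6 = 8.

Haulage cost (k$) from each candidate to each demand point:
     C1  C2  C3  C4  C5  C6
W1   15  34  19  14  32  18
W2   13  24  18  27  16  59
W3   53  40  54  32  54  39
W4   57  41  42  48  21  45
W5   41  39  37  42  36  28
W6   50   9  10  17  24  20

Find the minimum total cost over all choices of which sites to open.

Open {W2, W6}: assign each demand point to its cheapest open site.
  C1→W2 13, C2→W6 9, C3→W6 10, C4→W6 17, C5→W2 16, C6→W6 20
  haulage cost 85, fixed 15 → total 100.
Compare {W1, W2, W6}: haulage cost 80 + fixed 21 = 101.
Compare {W1, W6}: haulage cost 90 + fixed 14 = 104.
Compare {W2, W5, W6}: haulage cost 85 + fixed 19 = 104.
All other subsets cost ≥ 101. Minimum total cost: 100.

100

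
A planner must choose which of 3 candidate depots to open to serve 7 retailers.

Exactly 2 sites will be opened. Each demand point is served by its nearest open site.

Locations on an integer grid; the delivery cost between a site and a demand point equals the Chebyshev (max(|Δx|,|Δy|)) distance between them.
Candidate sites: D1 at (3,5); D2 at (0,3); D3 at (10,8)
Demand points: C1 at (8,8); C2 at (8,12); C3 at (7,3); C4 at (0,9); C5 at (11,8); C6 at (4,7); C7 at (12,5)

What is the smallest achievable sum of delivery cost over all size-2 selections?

Open {D1, D3}.
  C1→D3 2, C2→D3 4, C3→D1 4, C4→D1 4, C5→D3 1, C6→D1 2, C7→D3 3  ⇒ total 20.
Compare {D2, D3}: total 25.
Compare {D1, D2}: total 39.

20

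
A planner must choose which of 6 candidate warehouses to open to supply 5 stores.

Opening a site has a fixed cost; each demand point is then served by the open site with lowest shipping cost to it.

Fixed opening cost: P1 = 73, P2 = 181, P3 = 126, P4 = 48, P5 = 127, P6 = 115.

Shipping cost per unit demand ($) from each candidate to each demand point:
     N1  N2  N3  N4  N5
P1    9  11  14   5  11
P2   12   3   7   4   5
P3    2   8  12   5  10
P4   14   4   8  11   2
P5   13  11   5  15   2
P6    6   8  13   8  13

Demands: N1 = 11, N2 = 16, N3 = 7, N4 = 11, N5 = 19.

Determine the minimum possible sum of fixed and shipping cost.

Open {P3, P4}: assign each demand point to its cheapest open site.
  N1→P3 11×2=22, N2→P4 16×4=64, N3→P4 7×8=56, N4→P3 11×5=55, N5→P4 19×2=38
  shipping cost 235, fixed 174 → total 409.
Compare {P1, P4}: shipping cost 312 + fixed 121 = 433.
Compare {P4, P6}: shipping cost 312 + fixed 163 = 475.
Compare {P4}: shipping cost 433 + fixed 48 = 481.
All other subsets cost ≥ 433. Minimum total cost: 409.

409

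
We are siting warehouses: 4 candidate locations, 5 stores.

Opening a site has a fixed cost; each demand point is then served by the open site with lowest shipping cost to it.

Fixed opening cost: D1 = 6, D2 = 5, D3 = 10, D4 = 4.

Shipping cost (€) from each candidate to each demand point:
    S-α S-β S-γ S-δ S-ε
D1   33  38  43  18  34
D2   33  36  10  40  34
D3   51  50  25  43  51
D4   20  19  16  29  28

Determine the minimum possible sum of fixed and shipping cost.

110

Open {D1, D2, D4}: assign each demand point to its cheapest open site.
  S-α→D4 20, S-β→D4 19, S-γ→D2 10, S-δ→D1 18, S-ε→D4 28
  shipping cost 95, fixed 15 → total 110.
Compare {D1, D4}: shipping cost 101 + fixed 10 = 111.
Compare {D2, D4}: shipping cost 106 + fixed 9 = 115.
Compare {D4}: shipping cost 112 + fixed 4 = 116.
All other subsets cost ≥ 111. Minimum total cost: 110.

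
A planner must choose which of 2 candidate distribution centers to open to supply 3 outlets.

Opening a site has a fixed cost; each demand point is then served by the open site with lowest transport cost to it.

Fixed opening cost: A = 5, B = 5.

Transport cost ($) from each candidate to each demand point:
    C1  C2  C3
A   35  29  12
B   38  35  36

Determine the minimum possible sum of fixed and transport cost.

Open {A}: assign each demand point to its cheapest open site.
  C1→A 35, C2→A 29, C3→A 12
  transport cost 76, fixed 5 → total 81.
Compare {A, B}: transport cost 76 + fixed 10 = 86.
Compare {B}: transport cost 109 + fixed 5 = 114.

81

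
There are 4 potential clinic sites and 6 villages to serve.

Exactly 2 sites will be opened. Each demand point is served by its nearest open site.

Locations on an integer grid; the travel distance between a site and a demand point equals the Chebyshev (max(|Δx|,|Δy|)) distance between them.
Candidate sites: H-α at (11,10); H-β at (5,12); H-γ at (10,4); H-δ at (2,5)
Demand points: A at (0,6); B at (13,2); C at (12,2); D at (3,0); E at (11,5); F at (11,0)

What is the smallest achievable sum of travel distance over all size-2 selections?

Open {H-γ, H-δ}.
  A→H-δ 2, B→H-γ 3, C→H-γ 2, D→H-δ 5, E→H-γ 1, F→H-γ 4  ⇒ total 17.
Compare {H-β, H-γ}: total 23.
Compare {H-α, H-γ}: total 27.
No size-2 selection does better; minimum is 17.

17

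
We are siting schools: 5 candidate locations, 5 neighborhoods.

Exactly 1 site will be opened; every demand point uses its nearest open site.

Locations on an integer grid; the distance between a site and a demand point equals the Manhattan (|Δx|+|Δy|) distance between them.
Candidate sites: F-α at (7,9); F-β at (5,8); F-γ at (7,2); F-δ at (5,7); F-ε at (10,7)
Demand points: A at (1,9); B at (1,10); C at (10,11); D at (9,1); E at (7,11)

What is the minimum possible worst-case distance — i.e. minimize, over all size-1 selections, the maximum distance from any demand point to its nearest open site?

10

Open {F-α}.
  Farthest demand point is D at distance 10 (to F-α); all others are ≤ 10.
With {F-δ} the worst case is 10.
With {F-β} the worst case is 11.
No size-1 selection achieves below 10.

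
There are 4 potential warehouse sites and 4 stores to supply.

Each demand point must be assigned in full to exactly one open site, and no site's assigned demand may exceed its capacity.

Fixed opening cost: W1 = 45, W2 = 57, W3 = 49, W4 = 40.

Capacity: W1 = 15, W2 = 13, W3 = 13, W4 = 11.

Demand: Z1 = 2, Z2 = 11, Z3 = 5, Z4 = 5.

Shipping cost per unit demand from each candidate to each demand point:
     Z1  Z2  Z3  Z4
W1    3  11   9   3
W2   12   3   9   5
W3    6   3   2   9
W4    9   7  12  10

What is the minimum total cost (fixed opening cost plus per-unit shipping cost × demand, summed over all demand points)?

Open {W1, W3}; cheapest assignment that respects the capacities:
  W1 (cap 15, load 12): Z1, Z3, Z4 — cost 2×3 + 5×9 + 5×3 = 66
  W3 (cap 13, load 11): Z2 — cost 11×3 = 33
  Shipping 99, fixed 94 → total 193.
  Any other capacity-feasible assignment to {W1, W3} ships for at least 99.
Compare {W1, W2}: its best feasible assignment gives total 201.
Compare {W2, W3}: its best feasible assignment gives total 206.
Every other set of open sites that can feasibly serve all demand totals ≥ 201 even under its best assignment. Minimum: 193.

193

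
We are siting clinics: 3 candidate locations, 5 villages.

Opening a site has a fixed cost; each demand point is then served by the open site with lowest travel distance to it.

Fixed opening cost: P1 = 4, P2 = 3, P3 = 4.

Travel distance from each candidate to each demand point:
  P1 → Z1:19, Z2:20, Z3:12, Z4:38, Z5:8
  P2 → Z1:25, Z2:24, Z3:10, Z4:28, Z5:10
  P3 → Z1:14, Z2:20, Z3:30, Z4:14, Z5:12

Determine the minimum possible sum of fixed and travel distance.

Open {P2, P3}: assign each demand point to its cheapest open site.
  Z1→P3 14, Z2→P3 20, Z3→P2 10, Z4→P3 14, Z5→P2 10
  travel distance 68, fixed 7 → total 75.
Compare {P1, P3}: travel distance 68 + fixed 8 = 76.
Compare {P1, P2, P3}: travel distance 66 + fixed 11 = 77.
Compare {P1, P2}: travel distance 85 + fixed 7 = 92.
All other subsets cost ≥ 76. Minimum total cost: 75.

75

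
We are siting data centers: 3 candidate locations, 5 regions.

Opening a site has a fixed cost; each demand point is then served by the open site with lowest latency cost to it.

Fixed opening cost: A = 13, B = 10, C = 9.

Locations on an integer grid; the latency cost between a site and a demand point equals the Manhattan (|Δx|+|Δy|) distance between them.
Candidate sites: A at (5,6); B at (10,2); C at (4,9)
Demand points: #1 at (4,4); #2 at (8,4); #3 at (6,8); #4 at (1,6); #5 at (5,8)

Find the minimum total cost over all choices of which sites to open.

30

Open {A}: assign each demand point to its cheapest open site.
  #1→A 3, #2→A 5, #3→A 3, #4→A 4, #5→A 2
  latency cost 17, fixed 13 → total 30.
Compare {C}: latency cost 25 + fixed 9 = 34.
Compare {A, B}: latency cost 16 + fixed 23 = 39.
Compare {A, C}: latency cost 17 + fixed 22 = 39.
All other subsets cost ≥ 34. Minimum total cost: 30.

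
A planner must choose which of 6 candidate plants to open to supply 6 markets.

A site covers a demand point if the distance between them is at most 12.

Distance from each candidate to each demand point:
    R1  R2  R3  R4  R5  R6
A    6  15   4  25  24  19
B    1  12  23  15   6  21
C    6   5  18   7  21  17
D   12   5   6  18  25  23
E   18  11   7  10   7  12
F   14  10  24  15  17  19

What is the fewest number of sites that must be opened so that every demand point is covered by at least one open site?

Coverage sets (demand points within 12 of each site):
  A: {R1, R3}
  B: {R1, R2, R5}
  C: {R1, R2, R4}
  D: {R1, R2, R3}
  E: {R2, R3, R4, R5, R6}
  F: {R2}
No single site covers all 6 demand points.
But {A, E} covers everything, so the minimum is 2.

2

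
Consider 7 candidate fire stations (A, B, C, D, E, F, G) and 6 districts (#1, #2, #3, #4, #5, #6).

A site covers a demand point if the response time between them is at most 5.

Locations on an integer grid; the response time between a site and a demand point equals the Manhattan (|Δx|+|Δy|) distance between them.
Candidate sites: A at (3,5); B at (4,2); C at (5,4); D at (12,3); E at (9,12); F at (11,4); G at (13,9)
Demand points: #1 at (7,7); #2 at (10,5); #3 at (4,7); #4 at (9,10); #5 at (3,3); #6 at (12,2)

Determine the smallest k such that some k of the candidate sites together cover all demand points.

3

Coverage sets (demand points within 5 of each site):
  A: {#3, #5}
  B: {#3, #5}
  C: {#1, #3, #5}
  D: {#2, #6}
  E: {#4}
  F: {#2, #6}
  G: {#4}
No 2 sites suffice: every size-2 union leaves at least one demand point uncovered.
But {C, D, E} covers everything, so the minimum is 3.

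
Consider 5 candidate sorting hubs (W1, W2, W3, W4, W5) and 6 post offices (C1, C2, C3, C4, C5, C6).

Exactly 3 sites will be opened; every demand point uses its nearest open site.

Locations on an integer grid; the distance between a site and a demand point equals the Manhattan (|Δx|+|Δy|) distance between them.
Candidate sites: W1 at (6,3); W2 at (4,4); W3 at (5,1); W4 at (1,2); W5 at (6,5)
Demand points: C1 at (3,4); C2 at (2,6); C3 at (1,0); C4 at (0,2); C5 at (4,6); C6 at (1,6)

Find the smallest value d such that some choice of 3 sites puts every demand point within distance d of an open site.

4

Open {W1, W2, W4}.
  Farthest demand point is C2 at distance 4 (to W2); all others are ≤ 4.
With {W2, W3, W4} the worst case is 4.
With {W2, W4, W5} the worst case is 4.
No size-3 selection achieves below 4.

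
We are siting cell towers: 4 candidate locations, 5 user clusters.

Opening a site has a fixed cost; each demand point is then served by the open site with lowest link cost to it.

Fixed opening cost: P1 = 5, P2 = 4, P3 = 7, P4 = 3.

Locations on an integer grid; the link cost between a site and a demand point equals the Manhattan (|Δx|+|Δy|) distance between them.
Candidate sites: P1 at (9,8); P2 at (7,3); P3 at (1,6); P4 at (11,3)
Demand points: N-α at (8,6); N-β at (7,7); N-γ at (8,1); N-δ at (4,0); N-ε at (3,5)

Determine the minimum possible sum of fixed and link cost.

27

Open {P2}: assign each demand point to its cheapest open site.
  N-α→P2 4, N-β→P2 4, N-γ→P2 3, N-δ→P2 6, N-ε→P2 6
  link cost 23, fixed 4 → total 27.
Compare {P1, P2}: link cost 21 + fixed 9 = 30.
Compare {P2, P4}: link cost 23 + fixed 7 = 30.
Compare {P2, P3}: link cost 20 + fixed 11 = 31.
All other subsets cost ≥ 30. Minimum total cost: 27.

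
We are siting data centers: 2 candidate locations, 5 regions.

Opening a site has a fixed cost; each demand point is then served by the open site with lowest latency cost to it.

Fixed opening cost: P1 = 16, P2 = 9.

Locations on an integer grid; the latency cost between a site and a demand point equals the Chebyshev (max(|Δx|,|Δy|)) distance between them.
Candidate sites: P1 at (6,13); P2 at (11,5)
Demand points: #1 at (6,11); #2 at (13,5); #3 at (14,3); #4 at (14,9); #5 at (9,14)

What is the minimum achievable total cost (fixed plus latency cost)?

Open {P2}: assign each demand point to its cheapest open site.
  #1→P2 6, #2→P2 2, #3→P2 3, #4→P2 4, #5→P2 9
  latency cost 24, fixed 9 → total 33.
Compare {P1, P2}: latency cost 14 + fixed 25 = 39.
Compare {P1}: latency cost 31 + fixed 16 = 47.

33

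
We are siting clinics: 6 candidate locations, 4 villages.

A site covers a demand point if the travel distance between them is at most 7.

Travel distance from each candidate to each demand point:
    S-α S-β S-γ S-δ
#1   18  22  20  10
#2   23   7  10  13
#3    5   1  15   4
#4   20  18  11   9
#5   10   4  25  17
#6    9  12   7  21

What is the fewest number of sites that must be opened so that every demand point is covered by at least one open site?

Coverage sets (demand points within 7 of each site):
  #1: {}
  #2: {S-β}
  #3: {S-α, S-β, S-δ}
  #4: {}
  #5: {S-β}
  #6: {S-γ}
No single site covers all 4 demand points.
But {#3, #6} covers everything, so the minimum is 2.

2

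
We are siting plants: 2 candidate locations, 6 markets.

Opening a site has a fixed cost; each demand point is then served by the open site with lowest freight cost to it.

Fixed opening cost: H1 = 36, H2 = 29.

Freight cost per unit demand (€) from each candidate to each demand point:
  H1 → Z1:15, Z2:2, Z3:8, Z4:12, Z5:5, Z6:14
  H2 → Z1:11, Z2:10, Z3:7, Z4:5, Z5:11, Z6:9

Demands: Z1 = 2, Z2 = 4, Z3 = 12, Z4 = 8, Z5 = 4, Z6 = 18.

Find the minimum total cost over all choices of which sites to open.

401

Open {H1, H2}: assign each demand point to its cheapest open site.
  Z1→H2 2×11=22, Z2→H1 4×2=8, Z3→H2 12×7=84, Z4→H2 8×5=40, Z5→H1 4×5=20, Z6→H2 18×9=162
  freight cost 336, fixed 65 → total 401.
Compare {H2}: freight cost 392 + fixed 29 = 421.
Compare {H1}: freight cost 502 + fixed 36 = 538.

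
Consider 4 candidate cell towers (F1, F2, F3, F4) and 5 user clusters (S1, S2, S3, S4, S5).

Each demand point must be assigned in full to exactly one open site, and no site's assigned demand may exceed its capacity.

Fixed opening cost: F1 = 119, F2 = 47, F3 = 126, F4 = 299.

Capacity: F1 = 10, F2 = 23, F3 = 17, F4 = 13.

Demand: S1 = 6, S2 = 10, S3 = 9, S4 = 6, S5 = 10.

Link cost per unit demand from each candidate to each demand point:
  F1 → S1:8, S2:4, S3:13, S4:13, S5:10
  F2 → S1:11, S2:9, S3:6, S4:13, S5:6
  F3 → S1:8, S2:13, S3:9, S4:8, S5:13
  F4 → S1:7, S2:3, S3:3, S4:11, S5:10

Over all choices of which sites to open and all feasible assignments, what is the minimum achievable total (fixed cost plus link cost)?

Open {F1, F2, F3}; cheapest assignment that respects the capacities:
  F1 (cap 10, load 10): S2 — cost 10×4 = 40
  F2 (cap 23, load 19): S3, S5 — cost 9×6 + 10×6 = 114
  F3 (cap 17, load 12): S1, S4 — cost 6×8 + 6×8 = 96
  Shipping 250, fixed 292 → total 542.
  Any other capacity-feasible assignment to {F1, F2, F3} ships for at least 250.
Compare {F2, F3, F4}: its best feasible assignment gives total 712.
Compare {F1, F2, F4}: its best feasible assignment gives total 727.
Every other set of open sites that can feasibly serve all demand totals ≥ 712 even under its best assignment. Minimum: 542.

542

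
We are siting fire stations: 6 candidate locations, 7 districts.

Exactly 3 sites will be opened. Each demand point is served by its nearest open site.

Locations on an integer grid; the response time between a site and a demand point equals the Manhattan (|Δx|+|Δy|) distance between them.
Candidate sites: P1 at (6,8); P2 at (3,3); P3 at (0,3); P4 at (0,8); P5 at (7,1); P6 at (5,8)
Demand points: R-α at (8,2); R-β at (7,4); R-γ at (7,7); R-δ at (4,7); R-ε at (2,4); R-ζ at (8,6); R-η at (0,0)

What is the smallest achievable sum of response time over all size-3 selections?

Open {P1, P3, P5}.
  R-α→P5 2, R-β→P5 3, R-γ→P1 2, R-δ→P1 3, R-ε→P3 3, R-ζ→P1 4, R-η→P3 3  ⇒ total 20.
Compare {P3, P5, P6}: total 21.
Compare {P1, P2, P5}: total 22.
No size-3 selection does better; minimum is 20.

20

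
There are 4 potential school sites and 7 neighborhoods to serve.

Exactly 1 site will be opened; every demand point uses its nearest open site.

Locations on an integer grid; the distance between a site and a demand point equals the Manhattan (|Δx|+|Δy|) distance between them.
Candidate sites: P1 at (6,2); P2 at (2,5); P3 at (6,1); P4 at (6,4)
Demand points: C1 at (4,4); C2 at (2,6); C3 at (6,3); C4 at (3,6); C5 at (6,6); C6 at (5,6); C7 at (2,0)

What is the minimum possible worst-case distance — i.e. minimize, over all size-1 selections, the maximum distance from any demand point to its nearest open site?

Open {P2}.
  Farthest demand point is C3 at distance 6 (to P2); all others are ≤ 6.
With {P1} the worst case is 8.
With {P4} the worst case is 8.
No size-1 selection achieves below 6.

6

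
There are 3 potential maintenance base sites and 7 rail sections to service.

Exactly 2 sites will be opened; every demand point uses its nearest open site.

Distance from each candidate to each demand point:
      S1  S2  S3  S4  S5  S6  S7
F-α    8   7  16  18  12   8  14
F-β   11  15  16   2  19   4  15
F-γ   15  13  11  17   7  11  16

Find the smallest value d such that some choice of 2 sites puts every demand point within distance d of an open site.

15

Open {F-β, F-γ}.
  Farthest demand point is S7 at distance 15 (to F-β); all others are ≤ 15.
With {F-α, F-β} the worst case is 16.
With {F-α, F-γ} the worst case is 17.
No size-2 selection achieves below 15.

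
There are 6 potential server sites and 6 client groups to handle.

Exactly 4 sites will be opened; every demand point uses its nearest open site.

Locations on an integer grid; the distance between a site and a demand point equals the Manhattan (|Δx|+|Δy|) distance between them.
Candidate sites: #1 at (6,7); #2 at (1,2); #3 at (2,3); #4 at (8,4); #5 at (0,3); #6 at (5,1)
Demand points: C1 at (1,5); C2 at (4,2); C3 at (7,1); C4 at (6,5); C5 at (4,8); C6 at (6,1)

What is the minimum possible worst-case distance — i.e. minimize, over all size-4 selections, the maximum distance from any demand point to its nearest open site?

Open {#1, #2, #3, #6}.
  Farthest demand point is C1 at distance 3 (to #2); all others are ≤ 3.
With {#1, #2, #4, #6} the worst case is 3.
With {#1, #2, #5, #6} the worst case is 3.
No size-4 selection achieves below 3.

3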